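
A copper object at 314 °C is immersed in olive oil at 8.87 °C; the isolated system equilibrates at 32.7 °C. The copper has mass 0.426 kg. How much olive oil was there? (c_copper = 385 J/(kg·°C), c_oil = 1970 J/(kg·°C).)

Heat lost by the copper = heat gained by the oil:
0.426·385·(314 − 32.7) = m·1970·(32.7 − 8.87)
46945 m = 46136  ⇒  m ≈ 0.9828 kg

m ≈ 0.983 kg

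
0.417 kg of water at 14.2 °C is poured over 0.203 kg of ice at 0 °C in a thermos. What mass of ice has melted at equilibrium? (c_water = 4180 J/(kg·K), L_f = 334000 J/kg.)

m_melted ≈ 0.0741 kg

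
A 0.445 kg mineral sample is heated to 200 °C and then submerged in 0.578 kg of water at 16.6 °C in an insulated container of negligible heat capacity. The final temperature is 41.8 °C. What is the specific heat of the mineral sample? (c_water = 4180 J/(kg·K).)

c ≈ 865 J/(kg·K)

Let T be the final temperature. ΣQ_i = 0:
0.445×c×(41.8 − 200) + 0.578×4180×(41.8 − 16.6) = 0
-70.4 c = -60884
c = -60884/-70.4 ≈ 864.8 J/(kg·K)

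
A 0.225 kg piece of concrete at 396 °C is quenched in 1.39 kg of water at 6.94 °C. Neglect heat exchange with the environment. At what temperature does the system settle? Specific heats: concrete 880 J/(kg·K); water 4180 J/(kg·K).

Set heat shed by the hot body equal to heat absorbed by the cold body:
0.225×880×(396 − T) = 1.39×4180×(T − 6.94)
198(396 − T) = 5810.2(T − 6.94)
6008.2 T = 118731  ⇒  T ≈ 19.76 °C

T_f ≈ 19.8 °C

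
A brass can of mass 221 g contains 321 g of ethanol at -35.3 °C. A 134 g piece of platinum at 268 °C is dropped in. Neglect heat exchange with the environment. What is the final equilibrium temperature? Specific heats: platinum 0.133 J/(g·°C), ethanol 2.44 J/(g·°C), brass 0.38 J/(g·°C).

T_f ≈ -29.2 °C

Energy conservation, ΣQ = 0:
134*0.133*(T − 268) + 321*2.44*(T − (-35.3)) + 221*0.38*(T − (-35.3)) = 0
17.82(T − 268) + 783.24(T − (-35.3)) + 83.98(T − (-35.3)) = 0
(17.82 + 783.24 + 83.98) T = 17.82*268 + 783.24*(-35.3) + 83.98*(-35.3)
T = -25837/885.04 ≈ -29.19 °C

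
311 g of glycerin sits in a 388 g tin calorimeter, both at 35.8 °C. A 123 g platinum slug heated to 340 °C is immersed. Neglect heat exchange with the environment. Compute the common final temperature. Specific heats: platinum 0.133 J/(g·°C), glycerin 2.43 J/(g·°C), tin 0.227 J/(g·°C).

Conservation of energy gives ΣQ = 0:
123·0.133·(T − 340) + 311·2.43·(T − 35.8) + 388·0.227·(T − 35.8) = 0
(16.36 + 755.73 + 88.08) T = 16.36·340 + 755.73·35.8 + 88.08·35.8
T = 35770/860.17 ≈ 41.59 °C

T_f ≈ 41.6 °C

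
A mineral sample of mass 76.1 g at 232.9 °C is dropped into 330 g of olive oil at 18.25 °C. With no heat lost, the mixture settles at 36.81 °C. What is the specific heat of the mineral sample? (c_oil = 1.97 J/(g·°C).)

c ≈ 0.809 J/(g·°C)

Heat lost by the mineral sample = heat gained by the oil:
76.1×c×(232.9 − 36.81) = 330×1.97×(36.81 − 18.25)
14922 c = 12066  ⇒  c ≈ 0.8086 J/(g·°C)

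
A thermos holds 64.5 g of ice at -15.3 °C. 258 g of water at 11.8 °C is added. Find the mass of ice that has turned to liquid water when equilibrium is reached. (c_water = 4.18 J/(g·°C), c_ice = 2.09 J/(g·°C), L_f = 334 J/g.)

Cooling the water to 0 °C releases 258·4.18·11.8 = 12726 J.
Of that, 64.5·2.09·15.3 = 2062.5 J goes to bring the ice to 0 °C, leaving 10663 J.
To melt every bit of ice: 64.5·334 = 21543 J.
Since 10663 < 21543 J, not all the ice melts; equilibrium is at 0 °C.
m_melted·334 = 10663  ⇒  m_melted ≈ 31.93 g.

m_melted ≈ 31.9 g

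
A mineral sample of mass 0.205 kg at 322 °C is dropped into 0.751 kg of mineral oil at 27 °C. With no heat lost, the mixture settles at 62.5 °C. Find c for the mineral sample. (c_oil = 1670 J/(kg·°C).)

Conservation of energy gives ΣQ = 0:
0.205·c·(62.5 − 322) + 0.751·1670·(62.5 − 27) = 0
-53.2 c = -44523
c = -44523/-53.2 ≈ 836.9 J/(kg·°C)

c ≈ 837 J/(kg·°C)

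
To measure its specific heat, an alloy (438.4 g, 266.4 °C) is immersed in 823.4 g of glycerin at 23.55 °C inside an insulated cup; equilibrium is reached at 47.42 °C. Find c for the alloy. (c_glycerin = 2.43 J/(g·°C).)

m_s c (T_s − T_f) = m_glycerin c_glycerin (T_f − T_0):
438.4·c·(266.4 − 47.42) = 823.4·2.43·(47.42 − 23.55)
96001 c = 47761  ⇒  c ≈ 0.4975 J/(g·°C)

c ≈ 0.498 J/(g·°C)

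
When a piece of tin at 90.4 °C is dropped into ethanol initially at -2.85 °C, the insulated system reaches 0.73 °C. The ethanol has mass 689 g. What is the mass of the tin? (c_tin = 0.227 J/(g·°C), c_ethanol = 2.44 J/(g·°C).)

m ≈ 296 g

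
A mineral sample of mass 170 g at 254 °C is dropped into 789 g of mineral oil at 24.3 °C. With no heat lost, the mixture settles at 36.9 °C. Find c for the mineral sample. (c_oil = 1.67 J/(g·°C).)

m_s c (T_s − T_f) = m_oil c_oil (T_f − T_0):
170×c×(254 − 36.9) = 789×1.67×(36.9 − 24.3)
36907 c = 16602  ⇒  c ≈ 0.4498 J/(g·°C)

c ≈ 0.45 J/(g·°C)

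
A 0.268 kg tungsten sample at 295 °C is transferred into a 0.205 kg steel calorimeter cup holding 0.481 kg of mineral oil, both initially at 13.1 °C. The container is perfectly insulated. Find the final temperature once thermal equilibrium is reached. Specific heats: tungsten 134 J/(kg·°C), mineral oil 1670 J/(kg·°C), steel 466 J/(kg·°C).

T_f ≈ 23.9 °C

T_f = Σ m_i c_i T_i / Σ m_i c_i:
T_f = (35.91·295 + 803.27·13.1 + 95.53·13.1) / (35.91 + 803.27 + 95.53)
    = 22368 / 934.71 ≈ 23.93 °C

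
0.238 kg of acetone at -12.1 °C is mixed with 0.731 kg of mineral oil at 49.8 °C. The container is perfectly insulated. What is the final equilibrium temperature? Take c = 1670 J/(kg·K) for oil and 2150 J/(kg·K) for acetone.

Net heat exchanged in the isolated system is zero:
0.731·1670·(T − 49.8) + 0.238·2150·(T − (-12.1)) = 0
1220.8(T − 49.8) + 511.7(T − (-12.1)) = 0
1732.5 T = 54603
T = 54603 / 1732.5 = 31.5 °C

T_f ≈ 31.5 °C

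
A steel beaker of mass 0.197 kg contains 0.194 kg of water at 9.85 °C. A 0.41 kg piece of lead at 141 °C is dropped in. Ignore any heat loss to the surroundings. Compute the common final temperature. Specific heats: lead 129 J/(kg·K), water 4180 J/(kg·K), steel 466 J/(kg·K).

T_f ≈ 17.1 °C

Conservation of energy gives ΣQ = 0:
0.41*129*(T − 141) + 0.194*4180*(T − 9.85) + 0.197*466*(T − 9.85) = 0
955.61 T = 16349
T ≈ 17.11 °C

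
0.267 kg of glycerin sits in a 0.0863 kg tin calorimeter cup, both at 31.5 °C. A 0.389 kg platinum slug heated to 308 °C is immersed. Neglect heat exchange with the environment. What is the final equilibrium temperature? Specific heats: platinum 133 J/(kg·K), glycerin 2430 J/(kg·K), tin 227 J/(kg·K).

T_f ≈ 51.4 °C

Setting the total heat transfer to zero:
0.389×133×(T − 308) + 0.267×2430×(T − 31.5) + 0.0863×227×(T − 31.5) = 0
(51.74 + 648.81 + 19.59) T = 51.74×308 + 648.81×31.5 + 19.59×31.5
T ≈ 51.36 °C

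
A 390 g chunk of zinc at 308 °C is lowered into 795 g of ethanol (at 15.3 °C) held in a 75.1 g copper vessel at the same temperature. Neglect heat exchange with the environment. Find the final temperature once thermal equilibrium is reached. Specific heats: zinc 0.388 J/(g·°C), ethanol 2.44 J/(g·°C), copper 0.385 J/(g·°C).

T_f ≈ 36.2 °C

Setting the total heat transfer to zero:
390×0.388×(T − 308) + 795×2.44×(T − 15.3) + 75.1×0.385×(T − 15.3) = 0
2120 T = 76728
T = 76728/2120 ≈ 36.19 °C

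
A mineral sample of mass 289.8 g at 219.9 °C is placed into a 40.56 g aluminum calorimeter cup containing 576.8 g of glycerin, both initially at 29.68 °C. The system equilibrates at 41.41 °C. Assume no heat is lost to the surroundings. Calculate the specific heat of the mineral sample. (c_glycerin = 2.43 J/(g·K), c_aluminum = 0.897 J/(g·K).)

c ≈ 0.326 J/(g·K)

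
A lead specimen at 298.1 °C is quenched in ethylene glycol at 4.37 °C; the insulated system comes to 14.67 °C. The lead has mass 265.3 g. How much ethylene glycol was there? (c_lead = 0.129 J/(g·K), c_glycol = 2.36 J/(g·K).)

Let T be the final temperature. ΣQ_i = 0:
265.3×0.129×(14.67 − 298.1) + m×2.36×(14.67 − 4.37) = 0
24.31 m = 9700
m = 9700/24.31 ≈ 399 g

m ≈ 399 g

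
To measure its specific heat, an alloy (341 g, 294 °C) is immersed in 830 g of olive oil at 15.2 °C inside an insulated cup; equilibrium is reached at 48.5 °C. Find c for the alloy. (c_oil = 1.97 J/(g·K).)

c ≈ 0.65 J/(g·K)

Conservation of energy gives ΣQ = 0:
341×c×(48.5 − 294) + 830×1.97×(48.5 − 15.2) = 0
-83716 c = -54449
c = -54449/-83716 ≈ 0.6504 J/(g·K)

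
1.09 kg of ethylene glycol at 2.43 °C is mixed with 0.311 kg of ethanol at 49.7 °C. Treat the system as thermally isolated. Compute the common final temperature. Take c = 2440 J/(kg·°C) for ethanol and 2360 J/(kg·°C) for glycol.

Heat lost by the ethanol equals heat gained by the glycol:
0.311×2440×(49.7 − T) = 1.09×2360×(T − 2.43)
758.84(49.7 − T) = 2572.4(T − 2.43)
3331.2 T = 43965  ⇒  T ≈ 13.20 °C

T_f ≈ 13.2 °C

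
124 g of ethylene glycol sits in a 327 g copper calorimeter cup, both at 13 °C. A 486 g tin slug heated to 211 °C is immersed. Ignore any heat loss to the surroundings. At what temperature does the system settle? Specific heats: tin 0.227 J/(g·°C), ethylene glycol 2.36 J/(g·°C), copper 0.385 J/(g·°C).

With ΣQ=0 the equilibrium temperature is the m·c-weighted mean:
T_f = (110.32·211 + 292.64·13 + 125.89·13) / (110.32 + 292.64 + 125.89)
    = 28719 / 528.86 ≈ 54.30 °C

T_f ≈ 54.3 °C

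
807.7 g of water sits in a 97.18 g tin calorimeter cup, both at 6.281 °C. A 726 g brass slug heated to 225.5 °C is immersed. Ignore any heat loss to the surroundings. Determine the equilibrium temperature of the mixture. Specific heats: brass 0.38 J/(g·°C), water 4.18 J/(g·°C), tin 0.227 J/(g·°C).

Heat gained plus heat lost sum to zero:
726×0.38×(T − 225.5) + 807.7×4.18×(T − 6.281) + 97.18×0.227×(T − 6.281) = 0
(275.88 + 3376.2 + 22.06) T = 275.88×225.5 + 3376.2×6.281 + 22.06×6.281
T = 83555/3674.1 ≈ 22.74 °C

T_f ≈ 22.7 °C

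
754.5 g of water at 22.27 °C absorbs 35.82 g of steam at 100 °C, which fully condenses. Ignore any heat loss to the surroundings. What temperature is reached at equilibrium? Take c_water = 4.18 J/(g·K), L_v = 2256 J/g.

T_f ≈ 50.3 °C

Energy conservation, ΣQ = 0:
condense steam: −35.82×2256 = −80810
  condensate cools 100→T: 35.82×4.18×(T − 100) = 149.73(T − 100)
  water warms: 754.5×4.18×(T − 22.27) = 3153.8(T − 22.27)
3303.5 T = 80810 + 14973 + 70235 = 166018
T ≈ 50.25 °C, under the boiling point, so the assumption holds.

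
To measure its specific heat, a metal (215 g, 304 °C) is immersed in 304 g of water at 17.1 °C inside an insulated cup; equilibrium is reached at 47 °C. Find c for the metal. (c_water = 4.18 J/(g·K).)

c ≈ 0.688 J/(g·K)

Taking heat into each body as positive, Σ m c ΔT = 0:
215·c·(47 − 304) + 304·4.18·(47 − 17.1) = 0
-55255 c = -37995
c = -37995/-55255 ≈ 0.6876 J/(g·K)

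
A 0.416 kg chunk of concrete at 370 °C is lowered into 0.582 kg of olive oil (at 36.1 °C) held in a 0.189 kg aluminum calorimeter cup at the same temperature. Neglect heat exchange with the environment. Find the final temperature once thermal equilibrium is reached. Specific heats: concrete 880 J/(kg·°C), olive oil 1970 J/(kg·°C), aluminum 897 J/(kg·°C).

T_f ≈ 108.8 °C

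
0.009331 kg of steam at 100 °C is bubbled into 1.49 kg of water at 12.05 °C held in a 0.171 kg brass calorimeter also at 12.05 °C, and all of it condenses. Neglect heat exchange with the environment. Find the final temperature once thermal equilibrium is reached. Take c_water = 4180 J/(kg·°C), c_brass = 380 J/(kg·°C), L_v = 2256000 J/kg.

Taking heat into each body as positive, Σ m c ΔT = 0:
condense steam: −0.009331·2256000 = −21051
  condensate cools 100→T: 0.009331·4180·(T − 100) = 39(T − 100)
  original water: 6228.2(T − 12.05)
  cup: 64.98(T − 12.05)
6332.2 T = 21051 + 3900.4 + 75833 = 100784
T ≈ 15.92 °C (< 100 °C, so full condensation is consistent).

T_f ≈ 15.9 °C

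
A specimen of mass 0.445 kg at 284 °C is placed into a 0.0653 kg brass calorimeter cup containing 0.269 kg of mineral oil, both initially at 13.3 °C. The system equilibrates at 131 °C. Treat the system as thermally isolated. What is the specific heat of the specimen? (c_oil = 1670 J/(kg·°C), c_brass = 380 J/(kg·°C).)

Net heat exchanged in the isolated system is zero:
0.445·c·(131 − 284) + 0.269·1670·(131 − 13.3) + 0.0653·380·(131 − 13.3) = 0
-68.09 c = -55795
c = -55795/-68.09 ≈ 819.5 J/(kg·°C)

c ≈ 819 J/(kg·°C)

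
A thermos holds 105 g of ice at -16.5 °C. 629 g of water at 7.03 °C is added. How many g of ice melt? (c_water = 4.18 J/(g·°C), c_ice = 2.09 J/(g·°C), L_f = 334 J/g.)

Heat available from the water dropping to 0 °C: 629×4.18×7.03 = 18483 J.
Of that, 105×2.09×16.5 = 3620.9 J goes to bring the ice to 0 °C, leaving 14862 J.
Melting all 105 g of ice would need 105×334 = 35070 J.
14862 J < 35070 J, so only part of the ice melts and the system sits at 0 °C.
Mass melted = 14862/334 ≈ 44.5 g.

m_melted ≈ 44.5 g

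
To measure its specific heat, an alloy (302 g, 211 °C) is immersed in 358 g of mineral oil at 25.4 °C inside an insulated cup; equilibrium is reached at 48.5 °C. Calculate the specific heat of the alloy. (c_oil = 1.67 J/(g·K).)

Heat gained plus heat lost sum to zero:
302×c×(48.5 − 211) + 358×1.67×(48.5 − 25.4) = 0
-49075 c = -13811
c = -13811/-49075 ≈ 0.2814 J/(g·K)

c ≈ 0.281 J/(g·K)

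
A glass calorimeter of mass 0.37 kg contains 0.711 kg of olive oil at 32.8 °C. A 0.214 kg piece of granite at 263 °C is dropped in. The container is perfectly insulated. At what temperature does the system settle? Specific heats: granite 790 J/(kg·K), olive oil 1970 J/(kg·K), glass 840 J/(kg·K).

Conservation of energy gives ΣQ = 0:
0.214·790·(T − 263) + 0.711·1970·(T − 32.8) + 0.37·840·(T − 32.8) = 0
169.06(T − 263) + 1400.7(T − 32.8) + 310.8(T − 32.8) = 0
(169.06 + 1400.7 + 310.8) T = 169.06·263 + 1400.7·32.8 + 310.8·32.8
T = 100599 / 1880.5 = 53.5 °C

T_f ≈ 53.5 °C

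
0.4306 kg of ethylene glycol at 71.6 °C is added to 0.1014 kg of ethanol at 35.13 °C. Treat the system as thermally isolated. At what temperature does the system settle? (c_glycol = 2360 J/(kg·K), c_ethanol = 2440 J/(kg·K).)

T_f ≈ 64.5 °C

Conservation of energy gives ΣQ = 0:
0.4306·2360·(T − 71.6) + 0.1014·2440·(T − 35.13) = 0
(1016.2 + 247.42) T = 1016.2·71.6 + 247.42·35.13
T ≈ 64.46 °C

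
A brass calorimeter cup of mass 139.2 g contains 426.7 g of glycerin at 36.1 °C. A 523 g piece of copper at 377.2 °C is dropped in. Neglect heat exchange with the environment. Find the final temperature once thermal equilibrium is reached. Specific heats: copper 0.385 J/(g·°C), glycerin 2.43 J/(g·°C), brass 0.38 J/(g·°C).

Conservation of energy gives ΣQ = 0:
523×0.385×(T − 377.2) + 426.7×2.43×(T − 36.1) + 139.2×0.38×(T − 36.1) = 0
201.36(T − 377.2) + 1036.9(T − 36.1) + 52.9(T − 36.1) = 0
(201.36 + 1036.9 + 52.9) T = 201.36×377.2 + 1036.9×36.1 + 52.9×36.1
T ≈ 89.30 °C

T_f ≈ 89.3 °C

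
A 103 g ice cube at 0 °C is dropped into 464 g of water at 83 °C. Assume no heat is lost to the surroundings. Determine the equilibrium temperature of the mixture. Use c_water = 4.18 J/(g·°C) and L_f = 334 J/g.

Net heat exchanged in the isolated system is zero:
latent heat to melt: 103·334 = 34402
  meltwater 0→T: 103·4.18·T = 430.54 T
  water: 1939.5(T − 83)
2370.1 T = 160980 − 34402 = 126578
T ≈ 53.41 °C — above 0 °C, consistent with complete melting.

T_f ≈ 53.4 °C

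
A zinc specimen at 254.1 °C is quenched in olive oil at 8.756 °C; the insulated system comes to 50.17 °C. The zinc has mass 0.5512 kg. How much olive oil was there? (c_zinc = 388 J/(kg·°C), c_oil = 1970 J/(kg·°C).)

m ≈ 0.535 kg

Setting the total heat transfer to zero:
0.5512·388·(50.17 − 254.1) + m·1970·(50.17 − 8.756) = 0
81586 m = 43614
m = 43614/81586 ≈ 0.5346 kg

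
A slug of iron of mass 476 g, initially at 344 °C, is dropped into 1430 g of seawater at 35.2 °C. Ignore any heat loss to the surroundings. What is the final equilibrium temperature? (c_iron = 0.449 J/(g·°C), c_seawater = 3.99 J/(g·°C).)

Energy conservation, ΣQ = 0:
476*0.449*(T − 344) + 1430*3.99*(T − 35.2) = 0
213.72(T − 344) + 5705.7(T − 35.2) = 0
(213.72 + 5705.7) T = 213.72*344 + 5705.7*35.2
T ≈ 46.35 °C

T_f ≈ 46.3 °C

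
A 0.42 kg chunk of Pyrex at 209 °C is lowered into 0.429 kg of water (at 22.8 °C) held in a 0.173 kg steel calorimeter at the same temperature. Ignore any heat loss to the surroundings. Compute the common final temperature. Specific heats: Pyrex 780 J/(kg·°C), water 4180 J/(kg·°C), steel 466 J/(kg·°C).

T_f ≈ 50.5 °C

With ΣQ=0 the equilibrium temperature is the m·c-weighted mean:
T_f = (327.6×209 + 1793.2×22.8 + 80.62×22.8) / (327.6 + 1793.2 + 80.62)
    = 111192 / 2201.4 ≈ 50.51 °C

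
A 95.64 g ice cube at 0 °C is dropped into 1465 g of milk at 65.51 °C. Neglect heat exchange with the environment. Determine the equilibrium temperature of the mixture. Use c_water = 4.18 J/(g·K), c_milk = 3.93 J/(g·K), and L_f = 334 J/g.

T_f ≈ 56.1 °C

Taking heat into each body as positive, Σ m c ΔT = 0:
latent heat to melt: 95.64·334 = 31944
  warm the meltwater: 399.78 T
  milk: 5757.4(T − 65.51)
6157.2 T = 377171 − 31944 = 345227
T ≈ 56.07 °C — above 0 °C, consistent with complete melting.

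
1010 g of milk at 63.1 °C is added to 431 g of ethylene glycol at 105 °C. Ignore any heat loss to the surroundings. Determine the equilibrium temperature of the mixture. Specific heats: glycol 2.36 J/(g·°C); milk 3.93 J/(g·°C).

Net heat exchanged in the isolated system is zero:
431·2.36·(T − 105) + 1010·3.93·(T − 63.1) = 0
1017.2(T − 105) + 3969.3(T − 63.1) = 0
(1017.2 + 3969.3) T = 1017.2·105 + 3969.3·63.1
T = 357265 / 4986.5 = 71.6 °C

T_f ≈ 71.6 °C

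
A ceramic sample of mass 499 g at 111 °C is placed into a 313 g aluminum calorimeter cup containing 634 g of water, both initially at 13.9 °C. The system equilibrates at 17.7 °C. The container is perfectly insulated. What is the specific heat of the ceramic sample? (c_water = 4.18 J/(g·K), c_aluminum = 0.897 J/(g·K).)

Setting the total heat transfer to zero:
499·c·(17.7 − 111) + 634·4.18·(17.7 − 13.9) + 313·0.897·(17.7 − 13.9) = 0
-46557 c = -11137
c = -11137/-46557 ≈ 0.2392 J/(g·K)

c ≈ 0.239 J/(g·K)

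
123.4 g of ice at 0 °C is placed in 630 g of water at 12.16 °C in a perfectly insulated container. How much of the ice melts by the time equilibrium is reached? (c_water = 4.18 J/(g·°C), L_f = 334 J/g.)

Heat available from the water dropping to 0 °C: 630·4.18·12.16 = 32022 J.
Melting all 123.4 g of ice would need 123.4·334 = 41216 J.
32022 J < 41216 J, so only part of the ice melts and the system sits at 0 °C.
Mass melted = 32022/334 ≈ 95.87 g.

m_melted ≈ 95.9 g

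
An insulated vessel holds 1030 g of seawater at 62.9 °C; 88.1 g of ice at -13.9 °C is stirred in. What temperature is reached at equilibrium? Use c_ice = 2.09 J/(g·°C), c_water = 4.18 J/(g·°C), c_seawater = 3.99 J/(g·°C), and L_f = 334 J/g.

T_f ≈ 50.6 °C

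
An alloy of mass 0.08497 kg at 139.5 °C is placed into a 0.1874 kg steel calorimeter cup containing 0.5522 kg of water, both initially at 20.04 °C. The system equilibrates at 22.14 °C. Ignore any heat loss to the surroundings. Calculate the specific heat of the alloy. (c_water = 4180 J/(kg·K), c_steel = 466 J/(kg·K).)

c ≈ 504 J/(kg·K)

Conservation of energy gives ΣQ = 0:
0.08497·c·(22.14 − 139.5) + 0.5522·4180·(22.14 − 20.04) + 0.1874·466·(22.14 − 20.04) = 0
-9.972 c = -5030.6
c = -5030.6/-9.972 ≈ 504.5 J/(kg·K)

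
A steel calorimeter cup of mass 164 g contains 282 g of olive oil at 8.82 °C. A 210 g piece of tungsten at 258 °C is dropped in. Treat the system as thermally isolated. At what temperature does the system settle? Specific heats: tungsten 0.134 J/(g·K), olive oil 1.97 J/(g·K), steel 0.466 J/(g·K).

T_f = Σ m_i c_i T_i / Σ m_i c_i:
T_f = (28.14·258 + 555.54·8.82 + 76.42·8.82) / (28.14 + 555.54 + 76.42)
    = 12834 / 660.1 ≈ 19.44 °C

T_f ≈ 19.4 °C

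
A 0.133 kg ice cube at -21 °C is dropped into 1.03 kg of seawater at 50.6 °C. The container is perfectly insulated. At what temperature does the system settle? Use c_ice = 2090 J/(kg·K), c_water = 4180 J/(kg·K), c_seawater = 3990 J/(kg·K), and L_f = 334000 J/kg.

Energy balance with sensible and latent terms:
ice -21→0 °C: 0.133×2090×21 = 5837.4
  melt ice: 0.133×334000 = 44422
  warm the meltwater: 555.94 T
  seawater cools: 1.03×3990×(T − 50.6) = 4109.7(T − 50.6)
4665.6 T = 207951 − 50259 = 157691
T ≈ 33.80 °C (positive, so assuming full melt was valid).

T_f ≈ 33.8 °C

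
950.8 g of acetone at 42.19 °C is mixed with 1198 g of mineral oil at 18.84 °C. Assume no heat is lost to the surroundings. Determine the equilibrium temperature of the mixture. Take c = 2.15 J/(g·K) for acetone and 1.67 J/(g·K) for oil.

T_f is the heat-capacity-weighted average of the initial temperatures:
T_f = (2044.2*42.19 + 2000.7*18.84) / (2044.2 + 2000.7)
    = 123938 / 4044.9 ≈ 30.64 °C

T_f ≈ 30.6 °C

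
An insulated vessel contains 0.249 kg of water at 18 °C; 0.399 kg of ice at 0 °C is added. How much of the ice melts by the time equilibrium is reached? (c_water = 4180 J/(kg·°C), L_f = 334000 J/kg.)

m_melted ≈ 0.0561 kg

Cooling the water to 0 °C releases 0.249·4180·18 = 18735 J.
Melting all 0.399 kg of ice would need 0.399·334000 = 133266 J.
Since 18735 < 133266 J, not all the ice melts; equilibrium is at 0 °C.
m_melted·334000 = 18735  ⇒  m_melted ≈ 0.05609 kg.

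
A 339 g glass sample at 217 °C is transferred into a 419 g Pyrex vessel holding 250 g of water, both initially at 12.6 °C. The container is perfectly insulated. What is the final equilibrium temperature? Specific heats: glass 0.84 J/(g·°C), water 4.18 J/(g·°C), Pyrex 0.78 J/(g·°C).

Heat gained plus heat lost sum to zero:
339×0.84×(T − 217) + 250×4.18×(T − 12.6) + 419×0.78×(T − 12.6) = 0
284.76(T − 217) + 1045(T − 12.6) + 326.82(T − 12.6) = 0
1656.6 T = 79078
T = 79078 / 1656.6 = 47.7 °C

T_f ≈ 47.7 °C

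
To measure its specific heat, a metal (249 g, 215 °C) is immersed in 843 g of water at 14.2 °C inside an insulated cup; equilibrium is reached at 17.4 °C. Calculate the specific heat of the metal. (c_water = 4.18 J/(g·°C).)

c ≈ 0.229 J/(g·°C)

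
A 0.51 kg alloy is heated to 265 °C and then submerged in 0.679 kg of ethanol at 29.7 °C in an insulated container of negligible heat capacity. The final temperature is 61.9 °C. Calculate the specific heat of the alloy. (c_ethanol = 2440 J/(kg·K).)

c ≈ 515 J/(kg·K)

m_s c (T_s − T_f) = m_ethanol c_ethanol (T_f − T_0):
0.51×c×(265 − 61.9) = 0.679×2440×(61.9 − 29.7)
103.58 c = 53348  ⇒  c ≈ 515 J/(kg·K)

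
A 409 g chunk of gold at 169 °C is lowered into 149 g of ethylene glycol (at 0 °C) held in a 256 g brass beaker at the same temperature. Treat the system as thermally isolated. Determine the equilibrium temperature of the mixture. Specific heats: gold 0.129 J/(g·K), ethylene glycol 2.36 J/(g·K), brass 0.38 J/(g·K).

T_f ≈ 17.8 °C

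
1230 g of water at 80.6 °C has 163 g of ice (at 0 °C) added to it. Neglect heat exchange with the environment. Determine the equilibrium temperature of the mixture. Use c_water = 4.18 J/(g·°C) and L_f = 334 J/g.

T_f ≈ 61.8 °C

Let T be the final temperature. ΣQ_i = 0:
fusion: m_ice L_f = 163·334 = 54442
  meltwater 0→T: 163·4.18·T = 681.34 T
  water cools: 1230·4.18·(T − 80.6) = 5141.4(T − 80.6)
5822.7 T = 414397 − 54442 = 359955
T ≈ 61.82 °C. Since T > 0 °C, the all-ice-melts assumption holds.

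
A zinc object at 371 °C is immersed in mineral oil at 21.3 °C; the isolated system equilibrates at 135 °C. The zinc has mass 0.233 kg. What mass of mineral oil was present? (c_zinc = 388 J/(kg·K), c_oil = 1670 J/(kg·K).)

|Q_zinc| = |Q_oil|:
0.233×388×(371 − 135) = m×1670×(135 − 21.3)
189879 m = 21335  ⇒  m ≈ 0.1124 kg

m ≈ 0.112 kg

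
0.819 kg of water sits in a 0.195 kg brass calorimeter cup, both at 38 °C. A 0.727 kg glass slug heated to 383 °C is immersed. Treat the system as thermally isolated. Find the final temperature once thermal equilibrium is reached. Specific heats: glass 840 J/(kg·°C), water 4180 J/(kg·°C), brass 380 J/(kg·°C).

Taking heat into each body as positive, Σ m c ΔT = 0:
0.727·840·(T − 383) + 0.819·4180·(T − 38) + 0.195·380·(T − 38) = 0
4108.2 T = 366796
T = 366796/4108.2 ≈ 89.28 °C

T_f ≈ 89.3 °C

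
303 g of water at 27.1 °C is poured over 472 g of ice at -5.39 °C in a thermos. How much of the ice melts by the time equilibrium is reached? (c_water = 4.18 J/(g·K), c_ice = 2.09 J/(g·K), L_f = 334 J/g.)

m_melted ≈ 86.8 g

Heat available from the water dropping to 0 °C: 303×4.18×27.1 = 34323 J.
Warming the ice to 0 °C takes 472×2.09×5.39 = 5317.1 J, leaving 29006 J for melting.
Melting all 472 g of ice would need 472×334 = 157648 J.
29006 J < 157648 J, so only part of the ice melts and the system sits at 0 °C.
m_melted×334 = 29006  ⇒  m_melted ≈ 86.84 g.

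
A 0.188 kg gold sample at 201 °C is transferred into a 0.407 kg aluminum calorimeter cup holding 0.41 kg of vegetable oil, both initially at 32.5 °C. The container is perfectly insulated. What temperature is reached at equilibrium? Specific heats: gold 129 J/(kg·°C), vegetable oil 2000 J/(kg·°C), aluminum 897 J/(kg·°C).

T_f ≈ 35.9 °C

Energy conservation, ΣQ = 0:
0.188·129·(T − 201) + 0.41·2000·(T − 32.5) + 0.407·897·(T − 32.5) = 0
24.25(T − 201) + 820(T − 32.5) + 365.08(T − 32.5) = 0
(24.25 + 820 + 365.08) T = 24.25·201 + 820·32.5 + 365.08·32.5
T = 43390 / 1209.3 = 35.9 °C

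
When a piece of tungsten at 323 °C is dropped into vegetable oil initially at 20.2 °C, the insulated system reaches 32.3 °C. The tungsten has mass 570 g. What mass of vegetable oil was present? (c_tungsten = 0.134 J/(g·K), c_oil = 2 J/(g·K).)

m ≈ 918 g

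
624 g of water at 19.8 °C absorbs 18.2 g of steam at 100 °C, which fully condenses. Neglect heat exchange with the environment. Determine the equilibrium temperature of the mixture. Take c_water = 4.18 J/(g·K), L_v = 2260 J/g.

Heat gained plus heat lost sum to zero:
latent heat released on condensation: 18.2·2260 = 41132; condensate cools 100→T: 18.2·4.18·(T − 100) = 76.08(T − 100); original water: 2608.3(T − 19.8)
2684.4 T = 41132 + 7607.6 + 51645 = 100384
T ≈ 37.40 °C (< 100 °C, so full condensation is consistent).

T_f ≈ 37.4 °C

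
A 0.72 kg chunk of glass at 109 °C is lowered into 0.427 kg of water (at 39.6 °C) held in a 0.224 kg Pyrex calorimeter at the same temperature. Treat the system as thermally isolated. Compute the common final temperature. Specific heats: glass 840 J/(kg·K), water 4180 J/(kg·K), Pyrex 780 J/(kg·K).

T_f is the heat-capacity-weighted average of the initial temperatures:
T_f = (604.8·109 + 1784.9·39.6 + 174.72·39.6) / (604.8 + 1784.9 + 174.72)
    = 143523 / 2564.4 ≈ 55.97 °C

T_f ≈ 56.0 °C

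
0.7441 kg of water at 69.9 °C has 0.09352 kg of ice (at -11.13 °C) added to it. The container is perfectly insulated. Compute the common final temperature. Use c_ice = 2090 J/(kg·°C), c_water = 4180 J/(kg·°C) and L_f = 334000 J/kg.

T_f ≈ 52.6 °C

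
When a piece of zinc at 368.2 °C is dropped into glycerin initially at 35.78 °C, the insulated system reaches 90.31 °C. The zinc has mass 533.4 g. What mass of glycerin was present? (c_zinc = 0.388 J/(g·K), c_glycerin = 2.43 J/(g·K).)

m ≈ 434 g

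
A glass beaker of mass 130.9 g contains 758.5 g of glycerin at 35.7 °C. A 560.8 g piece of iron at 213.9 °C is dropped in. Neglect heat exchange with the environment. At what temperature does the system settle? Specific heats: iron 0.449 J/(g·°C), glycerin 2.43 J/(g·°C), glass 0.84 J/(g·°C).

T_f ≈ 56.1 °C

Setting the total heat transfer to zero:
560.8·0.449·(T − 213.9) + 758.5·2.43·(T − 35.7) + 130.9·0.84·(T − 35.7) = 0
251.8(T − 213.9) + 1843.2(T − 35.7) + 109.96(T − 35.7) = 0
(251.8 + 1843.2 + 109.96) T = 251.8·213.9 + 1843.2·35.7 + 109.96·35.7
T = 123586/2204.9 ≈ 56.05 °C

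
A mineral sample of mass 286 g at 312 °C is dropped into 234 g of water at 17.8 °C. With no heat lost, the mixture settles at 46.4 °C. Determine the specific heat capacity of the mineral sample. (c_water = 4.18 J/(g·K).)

Heat lost by the mineral sample = heat gained by the water:
286×c×(312 − 46.4) = 234×4.18×(46.4 − 17.8)
75962 c = 27974  ⇒  c ≈ 0.3683 J/(g·K)

c ≈ 0.368 J/(g·K)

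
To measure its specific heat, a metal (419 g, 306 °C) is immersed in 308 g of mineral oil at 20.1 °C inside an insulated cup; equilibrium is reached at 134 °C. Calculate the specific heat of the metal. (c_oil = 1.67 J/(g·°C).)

Heat lost by the metal = heat gained by the oil:
419·c·(306 − 134) = 308·1.67·(134 − 20.1)
72068 c = 58586  ⇒  c ≈ 0.8129 J/(g·°C)

c ≈ 0.813 J/(g·°C)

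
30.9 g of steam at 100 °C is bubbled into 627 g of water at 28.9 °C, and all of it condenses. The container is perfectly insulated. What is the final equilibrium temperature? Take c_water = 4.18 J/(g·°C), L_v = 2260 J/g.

T_f ≈ 57.6 °C

Conservation of energy gives ΣQ = 0:
latent heat released on condensation: 30.9·2260 = 69834; condensate cools 100→T: 30.9·4.18·(T − 100) = 129.16(T − 100); water warms: 627·4.18·(T − 28.9) = 2620.9(T − 28.9)
2750 T = 69834 + 12916 + 75743 = 158493
T ≈ 57.63 °C, under the boiling point, so the assumption holds.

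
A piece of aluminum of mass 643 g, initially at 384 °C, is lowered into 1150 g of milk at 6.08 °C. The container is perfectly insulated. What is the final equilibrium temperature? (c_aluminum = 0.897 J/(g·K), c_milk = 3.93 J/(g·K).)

Taking heat into each body as positive, Σ m c ΔT = 0:
643×0.897×(T − 384) + 1150×3.93×(T − 6.08) = 0
576.77(T − 384) + 4519.5(T − 6.08) = 0
(576.77 + 4519.5) T = 576.77×384 + 4519.5×6.08
T = 248959 / 5096.3 = 48.9 °C

T_f ≈ 48.9 °C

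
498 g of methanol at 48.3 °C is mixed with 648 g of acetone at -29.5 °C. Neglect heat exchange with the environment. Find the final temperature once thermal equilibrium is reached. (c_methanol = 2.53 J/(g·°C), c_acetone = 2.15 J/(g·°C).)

Let T be the final temperature. ΣQ_i = 0:
498·2.53·(T − 48.3) + 648·2.15·(T − (-29.5)) = 0
1259.9(T − 48.3) + 1393.2(T − (-29.5)) = 0
(1259.9 + 1393.2) T = 1259.9·48.3 + 1393.2·(-29.5)
T = 19756 / 2653.1 = 7.45 °C

T_f ≈ 7.4 °C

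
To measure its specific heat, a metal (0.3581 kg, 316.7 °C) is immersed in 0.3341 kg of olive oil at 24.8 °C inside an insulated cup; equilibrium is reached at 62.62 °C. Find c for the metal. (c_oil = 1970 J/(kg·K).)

c ≈ 274 J/(kg·K)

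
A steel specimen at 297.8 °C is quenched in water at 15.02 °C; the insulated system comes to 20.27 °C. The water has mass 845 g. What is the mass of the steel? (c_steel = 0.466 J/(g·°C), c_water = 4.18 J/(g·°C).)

m ≈ 143 g

|Q_steel| = |Q_water|:
m·0.466·(297.8 − 20.27) = 845·4.18·(20.27 − 15.02)
129.33 m = 18544  ⇒  m ≈ 143.4 g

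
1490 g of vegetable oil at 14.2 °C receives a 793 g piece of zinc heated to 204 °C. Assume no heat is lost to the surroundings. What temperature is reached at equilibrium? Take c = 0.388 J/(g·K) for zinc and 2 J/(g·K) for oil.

T_f ≈ 32.0 °C

With ΣQ=0 the equilibrium temperature is the m·c-weighted mean:
T_f = (307.68×204 + 2980×14.2) / (307.68 + 2980)
    = 105084 / 3287.7 ≈ 31.96 °C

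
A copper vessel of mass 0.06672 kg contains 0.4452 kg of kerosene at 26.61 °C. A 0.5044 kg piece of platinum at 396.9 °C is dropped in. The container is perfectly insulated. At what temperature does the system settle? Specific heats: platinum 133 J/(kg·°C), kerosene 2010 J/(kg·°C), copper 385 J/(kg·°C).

Setting the total heat transfer to zero:
0.5044×133×(T − 396.9) + 0.4452×2010×(T − 26.61) + 0.06672×385×(T − 26.61) = 0
67.09(T − 396.9) + 894.85(T − 26.61) + 25.69(T − 26.61) = 0
(67.09 + 894.85 + 25.69) T = 67.09×396.9 + 894.85×26.61 + 25.69×26.61
T = 51122 / 987.62 = 51.8 °C

T_f ≈ 51.8 °C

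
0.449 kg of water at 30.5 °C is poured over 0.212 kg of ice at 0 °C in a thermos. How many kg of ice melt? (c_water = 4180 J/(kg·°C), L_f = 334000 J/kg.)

m_melted ≈ 0.171 kg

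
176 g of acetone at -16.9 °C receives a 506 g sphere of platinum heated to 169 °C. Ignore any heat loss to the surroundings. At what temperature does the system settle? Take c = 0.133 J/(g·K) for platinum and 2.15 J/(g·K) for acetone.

T_f ≈ 11.2 °C

Taking heat into each body as positive, Σ m c ΔT = 0:
506·0.133·(T − 169) + 176·2.15·(T − (-16.9)) = 0
67.3(T − 169) + 378.4(T − (-16.9)) = 0
445.7 T = 4978.4
T = 4978.4 / 445.7 = 11.2 °C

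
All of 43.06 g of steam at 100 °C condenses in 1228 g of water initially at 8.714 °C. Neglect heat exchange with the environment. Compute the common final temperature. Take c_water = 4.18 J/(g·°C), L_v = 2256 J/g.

T_f ≈ 30.1 °C

Setting the total heat transfer to zero:
latent heat released on condensation: 43.06·2256 = 97143
  condensate cools 100→T: 43.06·4.18·(T − 100) = 179.99(T − 100)
  water warms: 1228·4.18·(T − 8.714) = 5133(T − 8.714)
5313 T = 97143 + 17999 + 44729 = 159872
T ≈ 30.09 °C — below 100 °C, confirming all the steam condensed.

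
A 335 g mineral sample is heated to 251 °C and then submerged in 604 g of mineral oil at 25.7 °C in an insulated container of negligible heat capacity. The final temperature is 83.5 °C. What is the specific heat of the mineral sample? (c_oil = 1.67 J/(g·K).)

c ≈ 1.04 J/(g·K)

m_s c (T_s − T_f) = m_oil c_oil (T_f − T_0):
335×c×(251 − 83.5) = 604×1.67×(83.5 − 25.7)
56112 c = 58302  ⇒  c ≈ 1.039 J/(g·K)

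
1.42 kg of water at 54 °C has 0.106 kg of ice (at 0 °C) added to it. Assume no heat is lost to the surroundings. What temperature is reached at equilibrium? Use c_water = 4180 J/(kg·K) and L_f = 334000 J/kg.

T_f ≈ 44.7 °C

Taking heat into each body as positive, Σ m c ΔT = 0:
melt ice: 0.106×334000 = 35404
  meltwater 0→T: 0.106×4180×T = 443.08 T
  water cools: 1.42×4180×(T − 54) = 5935.6(T − 54)
6378.7 T = 320522 − 35404 = 285118
T ≈ 44.70 °C. Since T > 0 °C, the all-ice-melts assumption holds.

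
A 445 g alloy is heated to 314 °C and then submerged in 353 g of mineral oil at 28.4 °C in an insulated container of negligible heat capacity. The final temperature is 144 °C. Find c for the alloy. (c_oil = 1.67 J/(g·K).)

Heat lost by the alloy = heat gained by the oil:
445·c·(314 − 144) = 353·1.67·(144 − 28.4)
75650 c = 68147  ⇒  c ≈ 0.9008 J/(g·K)

c ≈ 0.901 J/(g·K)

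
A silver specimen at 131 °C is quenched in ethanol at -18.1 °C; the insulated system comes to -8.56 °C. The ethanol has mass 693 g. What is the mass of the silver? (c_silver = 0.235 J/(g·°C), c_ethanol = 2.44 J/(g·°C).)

m ≈ 492 g

Heat lost by the silver = heat gained by the ethanol:
m×0.235×(131 − -8.56) = 693×2.44×(-8.56 − (-18.1))
32.8 m = 16131  ⇒  m ≈ 491.9 g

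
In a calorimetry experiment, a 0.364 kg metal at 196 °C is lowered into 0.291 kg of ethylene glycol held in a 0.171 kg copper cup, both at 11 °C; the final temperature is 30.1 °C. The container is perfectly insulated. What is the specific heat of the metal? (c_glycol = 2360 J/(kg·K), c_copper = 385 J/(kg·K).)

Net heat exchanged in the isolated system is zero:
0.364·c·(30.1 − 196) + 0.291·2360·(30.1 − 11) + 0.171·385·(30.1 − 11) = 0
-60.39 c = -14375
c = -14375/-60.39 ≈ 238 J/(kg·K)

c ≈ 238 J/(kg·K)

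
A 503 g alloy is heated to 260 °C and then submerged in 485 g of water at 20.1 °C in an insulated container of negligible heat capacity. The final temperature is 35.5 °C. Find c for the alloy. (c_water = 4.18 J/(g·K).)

c ≈ 0.276 J/(g·K)

Let T be the final temperature. ΣQ_i = 0:
503×c×(35.5 − 260) + 485×4.18×(35.5 − 20.1) = 0
-112924 c = -31220
c = -31220/-112924 ≈ 0.2765 J/(g·K)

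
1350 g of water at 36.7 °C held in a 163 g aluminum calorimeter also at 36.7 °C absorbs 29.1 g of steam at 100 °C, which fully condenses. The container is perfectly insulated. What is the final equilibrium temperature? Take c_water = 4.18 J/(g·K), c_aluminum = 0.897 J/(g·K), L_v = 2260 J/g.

T_f ≈ 49.1 °C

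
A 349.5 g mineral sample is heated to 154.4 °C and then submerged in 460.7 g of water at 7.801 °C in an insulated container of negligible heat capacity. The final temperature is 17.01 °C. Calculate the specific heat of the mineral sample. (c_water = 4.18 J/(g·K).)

c ≈ 0.369 J/(g·K)

Energy conservation, ΣQ = 0:
349.5·c·(17.01 − 154.4) + 460.7·4.18·(17.01 − 7.801) = 0
-48018 c = -17734
c = -17734/-48018 ≈ 0.3693 J/(g·K)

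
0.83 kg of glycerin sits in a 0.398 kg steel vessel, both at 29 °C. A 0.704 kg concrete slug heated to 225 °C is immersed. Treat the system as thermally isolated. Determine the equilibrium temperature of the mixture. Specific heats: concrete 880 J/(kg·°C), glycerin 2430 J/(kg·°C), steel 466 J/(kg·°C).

T_f ≈ 72.0 °C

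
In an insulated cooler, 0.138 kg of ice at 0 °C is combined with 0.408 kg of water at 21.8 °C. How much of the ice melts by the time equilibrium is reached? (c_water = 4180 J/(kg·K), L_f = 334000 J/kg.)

m_melted ≈ 0.111 kg

Heat available from the water dropping to 0 °C: 0.408·4180·21.8 = 37179 J.
Melting all 0.138 kg of ice would need 0.138·334000 = 46092 J.
Since 37179 < 46092 J, not all the ice melts; equilibrium is at 0 °C.
m_melted·334000 = 37179  ⇒  m_melted ≈ 0.1113 kg.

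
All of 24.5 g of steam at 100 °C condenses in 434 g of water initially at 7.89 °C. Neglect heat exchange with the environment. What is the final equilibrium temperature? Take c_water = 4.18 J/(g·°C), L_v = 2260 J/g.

T_f ≈ 41.7 °C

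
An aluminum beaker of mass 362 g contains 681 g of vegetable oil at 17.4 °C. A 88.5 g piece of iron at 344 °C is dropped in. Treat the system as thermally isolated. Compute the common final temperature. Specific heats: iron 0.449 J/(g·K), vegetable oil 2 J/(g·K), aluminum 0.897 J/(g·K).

T_f ≈ 24.9 °C

T_f is the heat-capacity-weighted average of the initial temperatures:
T_f = (39.74·344 + 1362·17.4 + 324.71·17.4) / (39.74 + 1362 + 324.71)
    = 43018 / 1726.5 ≈ 24.92 °C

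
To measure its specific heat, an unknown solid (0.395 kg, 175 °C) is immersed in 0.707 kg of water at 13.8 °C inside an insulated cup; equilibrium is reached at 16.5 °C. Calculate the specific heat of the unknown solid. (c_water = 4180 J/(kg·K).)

Conservation of energy gives ΣQ = 0:
0.395×c×(16.5 − 175) + 0.707×4180×(16.5 − 13.8) = 0
-62.61 c = -7979.2
c = -7979.2/-62.61 ≈ 127.4 J/(kg·K)

c ≈ 127 J/(kg·K)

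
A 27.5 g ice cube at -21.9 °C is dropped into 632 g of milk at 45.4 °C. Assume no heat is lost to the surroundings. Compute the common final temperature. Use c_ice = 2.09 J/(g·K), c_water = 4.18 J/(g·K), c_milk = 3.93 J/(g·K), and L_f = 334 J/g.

Let T be the final temperature. ΣQ_i = 0:
warm ice to 0 °C: 27.5·2.09·(0 − (-21.9)) = 1258.7
  latent heat to melt: 27.5·334 = 9185
  warm the meltwater: 114.95 T
  milk cools: 632·3.93·(T − 45.4) = 2483.8(T − 45.4)
2598.7 T = 112763 − 10444 = 102319
T ≈ 39.37 °C — above 0 °C, consistent with complete melting.

T_f ≈ 39.4 °C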